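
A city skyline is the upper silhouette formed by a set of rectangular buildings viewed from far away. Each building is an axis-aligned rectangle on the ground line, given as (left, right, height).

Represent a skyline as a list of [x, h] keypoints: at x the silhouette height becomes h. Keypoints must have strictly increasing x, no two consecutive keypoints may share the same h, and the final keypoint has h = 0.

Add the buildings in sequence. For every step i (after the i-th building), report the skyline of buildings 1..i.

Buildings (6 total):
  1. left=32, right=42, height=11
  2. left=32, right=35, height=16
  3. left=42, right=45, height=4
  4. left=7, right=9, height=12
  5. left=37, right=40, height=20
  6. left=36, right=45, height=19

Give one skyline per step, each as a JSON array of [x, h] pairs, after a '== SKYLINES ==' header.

== SKYLINES ==
[[32,11],[42,0]]
[[32,16],[35,11],[42,0]]
[[32,16],[35,11],[42,4],[45,0]]
[[7,12],[9,0],[32,16],[35,11],[42,4],[45,0]]
[[7,12],[9,0],[32,16],[35,11],[37,20],[40,11],[42,4],[45,0]]
[[7,12],[9,0],[32,16],[35,11],[36,19],[37,20],[40,19],[45,0]]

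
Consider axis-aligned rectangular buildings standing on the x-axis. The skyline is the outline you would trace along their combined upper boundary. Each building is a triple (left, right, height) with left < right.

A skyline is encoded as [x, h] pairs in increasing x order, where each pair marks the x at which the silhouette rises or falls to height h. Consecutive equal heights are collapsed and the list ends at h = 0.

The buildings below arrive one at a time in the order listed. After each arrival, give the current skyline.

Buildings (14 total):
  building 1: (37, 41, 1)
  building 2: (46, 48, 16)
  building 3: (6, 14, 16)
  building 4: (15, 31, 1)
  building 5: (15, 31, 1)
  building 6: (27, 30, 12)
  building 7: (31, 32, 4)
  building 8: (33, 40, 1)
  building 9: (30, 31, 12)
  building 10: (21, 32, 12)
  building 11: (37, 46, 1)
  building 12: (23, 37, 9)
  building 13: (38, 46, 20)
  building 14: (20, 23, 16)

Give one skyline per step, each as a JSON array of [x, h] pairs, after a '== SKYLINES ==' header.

== SKYLINES ==
[[37,1],[41,0]]
[[37,1],[41,0],[46,16],[48,0]]
[[6,16],[14,0],[37,1],[41,0],[46,16],[48,0]]
[[6,16],[14,0],[15,1],[31,0],[37,1],[41,0],[46,16],[48,0]]
[[6,16],[14,0],[15,1],[31,0],[37,1],[41,0],[46,16],[48,0]]
[[6,16],[14,0],[15,1],[27,12],[30,1],[31,0],[37,1],[41,0],[46,16],[48,0]]
[[6,16],[14,0],[15,1],[27,12],[30,1],[31,4],[32,0],[37,1],[41,0],[46,16],[48,0]]
[[6,16],[14,0],[15,1],[27,12],[30,1],[31,4],[32,0],[33,1],[41,0],[46,16],[48,0]]
[[6,16],[14,0],[15,1],[27,12],[31,4],[32,0],[33,1],[41,0],[46,16],[48,0]]
[[6,16],[14,0],[15,1],[21,12],[32,0],[33,1],[41,0],[46,16],[48,0]]
[[6,16],[14,0],[15,1],[21,12],[32,0],[33,1],[46,16],[48,0]]
[[6,16],[14,0],[15,1],[21,12],[32,9],[37,1],[46,16],[48,0]]
[[6,16],[14,0],[15,1],[21,12],[32,9],[37,1],[38,20],[46,16],[48,0]]
[[6,16],[14,0],[15,1],[20,16],[23,12],[32,9],[37,1],[38,20],[46,16],[48,0]]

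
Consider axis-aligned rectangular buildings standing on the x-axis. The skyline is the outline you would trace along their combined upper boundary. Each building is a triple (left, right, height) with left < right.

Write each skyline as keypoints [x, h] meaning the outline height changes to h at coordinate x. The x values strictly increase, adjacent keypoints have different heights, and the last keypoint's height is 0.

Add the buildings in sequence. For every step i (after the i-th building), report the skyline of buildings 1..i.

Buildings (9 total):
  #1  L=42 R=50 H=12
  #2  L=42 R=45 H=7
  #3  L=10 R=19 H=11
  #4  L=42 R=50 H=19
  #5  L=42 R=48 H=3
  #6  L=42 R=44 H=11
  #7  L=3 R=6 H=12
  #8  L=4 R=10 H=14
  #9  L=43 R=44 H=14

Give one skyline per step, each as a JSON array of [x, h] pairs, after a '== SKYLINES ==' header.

== SKYLINES ==
[[42,12],[50,0]]
[[42,12],[50,0]]
[[10,11],[19,0],[42,12],[50,0]]
[[10,11],[19,0],[42,19],[50,0]]
[[10,11],[19,0],[42,19],[50,0]]
[[10,11],[19,0],[42,19],[50,0]]
[[3,12],[6,0],[10,11],[19,0],[42,19],[50,0]]
[[3,12],[4,14],[10,11],[19,0],[42,19],[50,0]]
[[3,12],[4,14],[10,11],[19,0],[42,19],[50,0]]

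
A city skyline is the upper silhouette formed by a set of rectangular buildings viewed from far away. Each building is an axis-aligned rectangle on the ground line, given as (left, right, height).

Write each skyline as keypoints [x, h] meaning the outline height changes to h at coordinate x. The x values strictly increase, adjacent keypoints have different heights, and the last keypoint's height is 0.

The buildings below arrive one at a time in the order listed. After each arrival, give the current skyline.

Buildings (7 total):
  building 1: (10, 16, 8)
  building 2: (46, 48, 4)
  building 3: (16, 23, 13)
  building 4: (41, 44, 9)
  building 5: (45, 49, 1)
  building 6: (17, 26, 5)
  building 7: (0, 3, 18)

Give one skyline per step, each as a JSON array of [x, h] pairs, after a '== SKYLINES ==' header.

== SKYLINES ==
[[10,8],[16,0]]
[[10,8],[16,0],[46,4],[48,0]]
[[10,8],[16,13],[23,0],[46,4],[48,0]]
[[10,8],[16,13],[23,0],[41,9],[44,0],[46,4],[48,0]]
[[10,8],[16,13],[23,0],[41,9],[44,0],[45,1],[46,4],[48,1],[49,0]]
[[10,8],[16,13],[23,5],[26,0],[41,9],[44,0],[45,1],[46,4],[48,1],[49,0]]
[[0,18],[3,0],[10,8],[16,13],[23,5],[26,0],[41,9],[44,0],[45,1],[46,4],[48,1],[49,0]]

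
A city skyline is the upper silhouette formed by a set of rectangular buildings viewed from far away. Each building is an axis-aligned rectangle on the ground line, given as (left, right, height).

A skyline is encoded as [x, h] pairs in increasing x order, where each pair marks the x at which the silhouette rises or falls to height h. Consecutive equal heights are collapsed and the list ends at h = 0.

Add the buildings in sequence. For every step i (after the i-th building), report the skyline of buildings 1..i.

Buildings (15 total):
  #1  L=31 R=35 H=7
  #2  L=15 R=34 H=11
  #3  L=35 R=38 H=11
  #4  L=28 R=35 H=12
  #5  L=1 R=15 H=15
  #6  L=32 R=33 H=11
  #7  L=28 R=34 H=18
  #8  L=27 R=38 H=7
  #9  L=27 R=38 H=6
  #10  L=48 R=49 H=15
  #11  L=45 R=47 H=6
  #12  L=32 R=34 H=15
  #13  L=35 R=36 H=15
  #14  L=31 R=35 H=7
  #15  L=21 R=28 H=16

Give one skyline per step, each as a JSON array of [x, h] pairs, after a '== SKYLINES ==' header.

== SKYLINES ==
[[31,7],[35,0]]
[[15,11],[34,7],[35,0]]
[[15,11],[34,7],[35,11],[38,0]]
[[15,11],[28,12],[35,11],[38,0]]
[[1,15],[15,11],[28,12],[35,11],[38,0]]
[[1,15],[15,11],[28,12],[35,11],[38,0]]
[[1,15],[15,11],[28,18],[34,12],[35,11],[38,0]]
[[1,15],[15,11],[28,18],[34,12],[35,11],[38,0]]
[[1,15],[15,11],[28,18],[34,12],[35,11],[38,0]]
[[1,15],[15,11],[28,18],[34,12],[35,11],[38,0],[48,15],[49,0]]
[[1,15],[15,11],[28,18],[34,12],[35,11],[38,0],[45,6],[47,0],[48,15],[49,0]]
[[1,15],[15,11],[28,18],[34,12],[35,11],[38,0],[45,6],[47,0],[48,15],[49,0]]
[[1,15],[15,11],[28,18],[34,12],[35,15],[36,11],[38,0],[45,6],[47,0],[48,15],[49,0]]
[[1,15],[15,11],[28,18],[34,12],[35,15],[36,11],[38,0],[45,6],[47,0],[48,15],[49,0]]
[[1,15],[15,11],[21,16],[28,18],[34,12],[35,15],[36,11],[38,0],[45,6],[47,0],[48,15],[49,0]]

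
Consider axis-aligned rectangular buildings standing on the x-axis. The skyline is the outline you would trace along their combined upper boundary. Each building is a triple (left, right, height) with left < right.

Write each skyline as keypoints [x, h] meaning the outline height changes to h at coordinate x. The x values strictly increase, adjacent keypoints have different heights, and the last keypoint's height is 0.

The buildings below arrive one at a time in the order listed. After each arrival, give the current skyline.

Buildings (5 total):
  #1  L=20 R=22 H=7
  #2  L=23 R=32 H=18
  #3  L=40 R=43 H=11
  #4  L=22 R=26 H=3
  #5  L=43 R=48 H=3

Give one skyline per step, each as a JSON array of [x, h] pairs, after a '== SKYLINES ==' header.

== SKYLINES ==
[[20,7],[22,0]]
[[20,7],[22,0],[23,18],[32,0]]
[[20,7],[22,0],[23,18],[32,0],[40,11],[43,0]]
[[20,7],[22,3],[23,18],[32,0],[40,11],[43,0]]
[[20,7],[22,3],[23,18],[32,0],[40,11],[43,3],[48,0]]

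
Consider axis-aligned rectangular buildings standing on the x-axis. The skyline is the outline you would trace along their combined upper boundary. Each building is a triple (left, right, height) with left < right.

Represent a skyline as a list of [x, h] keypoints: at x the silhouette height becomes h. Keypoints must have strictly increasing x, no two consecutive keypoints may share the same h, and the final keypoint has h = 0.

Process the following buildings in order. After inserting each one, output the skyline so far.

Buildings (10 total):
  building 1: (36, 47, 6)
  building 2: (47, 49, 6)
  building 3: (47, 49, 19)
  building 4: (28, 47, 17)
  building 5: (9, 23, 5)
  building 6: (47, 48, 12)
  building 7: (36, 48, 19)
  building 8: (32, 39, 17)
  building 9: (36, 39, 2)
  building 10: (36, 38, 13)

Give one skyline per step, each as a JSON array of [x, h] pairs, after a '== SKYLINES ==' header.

== SKYLINES ==
[[36,6],[47,0]]
[[36,6],[49,0]]
[[36,6],[47,19],[49,0]]
[[28,17],[47,19],[49,0]]
[[9,5],[23,0],[28,17],[47,19],[49,0]]
[[9,5],[23,0],[28,17],[47,19],[49,0]]
[[9,5],[23,0],[28,17],[36,19],[49,0]]
[[9,5],[23,0],[28,17],[36,19],[49,0]]
[[9,5],[23,0],[28,17],[36,19],[49,0]]
[[9,5],[23,0],[28,17],[36,19],[49,0]]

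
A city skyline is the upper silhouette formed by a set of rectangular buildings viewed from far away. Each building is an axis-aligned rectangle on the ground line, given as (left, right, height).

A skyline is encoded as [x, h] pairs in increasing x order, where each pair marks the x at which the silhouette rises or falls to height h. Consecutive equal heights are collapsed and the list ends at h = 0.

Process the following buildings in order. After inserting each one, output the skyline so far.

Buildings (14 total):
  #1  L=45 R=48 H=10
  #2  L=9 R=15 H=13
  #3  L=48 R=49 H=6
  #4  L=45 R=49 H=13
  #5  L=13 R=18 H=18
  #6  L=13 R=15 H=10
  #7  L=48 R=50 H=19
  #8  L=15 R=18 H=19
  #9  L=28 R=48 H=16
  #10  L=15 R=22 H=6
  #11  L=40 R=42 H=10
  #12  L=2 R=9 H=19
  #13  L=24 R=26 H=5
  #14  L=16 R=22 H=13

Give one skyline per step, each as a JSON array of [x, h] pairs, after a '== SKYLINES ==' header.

== SKYLINES ==
[[45,10],[48,0]]
[[9,13],[15,0],[45,10],[48,0]]
[[9,13],[15,0],[45,10],[48,6],[49,0]]
[[9,13],[15,0],[45,13],[49,0]]
[[9,13],[13,18],[18,0],[45,13],[49,0]]
[[9,13],[13,18],[18,0],[45,13],[49,0]]
[[9,13],[13,18],[18,0],[45,13],[48,19],[50,0]]
[[9,13],[13,18],[15,19],[18,0],[45,13],[48,19],[50,0]]
[[9,13],[13,18],[15,19],[18,0],[28,16],[48,19],[50,0]]
[[9,13],[13,18],[15,19],[18,6],[22,0],[28,16],[48,19],[50,0]]
[[9,13],[13,18],[15,19],[18,6],[22,0],[28,16],[48,19],[50,0]]
[[2,19],[9,13],[13,18],[15,19],[18,6],[22,0],[28,16],[48,19],[50,0]]
[[2,19],[9,13],[13,18],[15,19],[18,6],[22,0],[24,5],[26,0],[28,16],[48,19],[50,0]]
[[2,19],[9,13],[13,18],[15,19],[18,13],[22,0],[24,5],[26,0],[28,16],[48,19],[50,0]]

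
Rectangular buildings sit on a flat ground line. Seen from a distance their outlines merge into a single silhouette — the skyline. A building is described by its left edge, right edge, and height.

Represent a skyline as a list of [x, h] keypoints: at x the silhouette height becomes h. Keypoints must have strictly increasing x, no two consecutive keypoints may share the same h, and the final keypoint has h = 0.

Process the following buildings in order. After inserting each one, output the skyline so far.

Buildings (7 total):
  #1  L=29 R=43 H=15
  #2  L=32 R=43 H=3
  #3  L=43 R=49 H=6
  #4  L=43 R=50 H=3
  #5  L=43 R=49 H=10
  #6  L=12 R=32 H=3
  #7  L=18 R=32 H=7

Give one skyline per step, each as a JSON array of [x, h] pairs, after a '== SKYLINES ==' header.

== SKYLINES ==
[[29,15],[43,0]]
[[29,15],[43,0]]
[[29,15],[43,6],[49,0]]
[[29,15],[43,6],[49,3],[50,0]]
[[29,15],[43,10],[49,3],[50,0]]
[[12,3],[29,15],[43,10],[49,3],[50,0]]
[[12,3],[18,7],[29,15],[43,10],[49,3],[50,0]]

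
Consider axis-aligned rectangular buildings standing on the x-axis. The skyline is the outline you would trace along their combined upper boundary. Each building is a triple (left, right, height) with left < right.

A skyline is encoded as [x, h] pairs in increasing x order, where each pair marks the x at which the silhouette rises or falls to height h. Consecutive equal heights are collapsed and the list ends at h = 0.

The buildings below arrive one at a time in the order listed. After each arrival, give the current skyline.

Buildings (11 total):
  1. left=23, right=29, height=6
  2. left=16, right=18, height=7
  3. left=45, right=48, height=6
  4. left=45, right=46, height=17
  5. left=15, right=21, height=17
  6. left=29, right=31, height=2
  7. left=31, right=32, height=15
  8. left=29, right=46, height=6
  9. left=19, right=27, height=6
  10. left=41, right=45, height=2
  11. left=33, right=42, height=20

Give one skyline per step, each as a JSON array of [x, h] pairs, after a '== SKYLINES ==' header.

== SKYLINES ==
[[23,6],[29,0]]
[[16,7],[18,0],[23,6],[29,0]]
[[16,7],[18,0],[23,6],[29,0],[45,6],[48,0]]
[[16,7],[18,0],[23,6],[29,0],[45,17],[46,6],[48,0]]
[[15,17],[21,0],[23,6],[29,0],[45,17],[46,6],[48,0]]
[[15,17],[21,0],[23,6],[29,2],[31,0],[45,17],[46,6],[48,0]]
[[15,17],[21,0],[23,6],[29,2],[31,15],[32,0],[45,17],[46,6],[48,0]]
[[15,17],[21,0],[23,6],[31,15],[32,6],[45,17],[46,6],[48,0]]
[[15,17],[21,6],[31,15],[32,6],[45,17],[46,6],[48,0]]
[[15,17],[21,6],[31,15],[32,6],[45,17],[46,6],[48,0]]
[[15,17],[21,6],[31,15],[32,6],[33,20],[42,6],[45,17],[46,6],[48,0]]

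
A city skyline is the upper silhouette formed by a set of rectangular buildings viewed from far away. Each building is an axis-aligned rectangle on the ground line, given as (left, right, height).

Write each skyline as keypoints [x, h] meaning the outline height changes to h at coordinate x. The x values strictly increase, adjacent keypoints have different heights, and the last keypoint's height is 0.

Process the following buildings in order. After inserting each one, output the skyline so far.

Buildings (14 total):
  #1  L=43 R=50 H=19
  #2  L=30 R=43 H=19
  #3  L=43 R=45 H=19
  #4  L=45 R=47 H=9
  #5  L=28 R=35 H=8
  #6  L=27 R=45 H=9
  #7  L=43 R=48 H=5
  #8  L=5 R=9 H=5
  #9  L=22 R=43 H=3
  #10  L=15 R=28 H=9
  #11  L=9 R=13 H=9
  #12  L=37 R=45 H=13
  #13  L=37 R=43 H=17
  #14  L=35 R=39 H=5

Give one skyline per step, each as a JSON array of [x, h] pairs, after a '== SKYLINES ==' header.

== SKYLINES ==
[[43,19],[50,0]]
[[30,19],[50,0]]
[[30,19],[50,0]]
[[30,19],[50,0]]
[[28,8],[30,19],[50,0]]
[[27,9],[30,19],[50,0]]
[[27,9],[30,19],[50,0]]
[[5,5],[9,0],[27,9],[30,19],[50,0]]
[[5,5],[9,0],[22,3],[27,9],[30,19],[50,0]]
[[5,5],[9,0],[15,9],[30,19],[50,0]]
[[5,5],[9,9],[13,0],[15,9],[30,19],[50,0]]
[[5,5],[9,9],[13,0],[15,9],[30,19],[50,0]]
[[5,5],[9,9],[13,0],[15,9],[30,19],[50,0]]
[[5,5],[9,9],[13,0],[15,9],[30,19],[50,0]]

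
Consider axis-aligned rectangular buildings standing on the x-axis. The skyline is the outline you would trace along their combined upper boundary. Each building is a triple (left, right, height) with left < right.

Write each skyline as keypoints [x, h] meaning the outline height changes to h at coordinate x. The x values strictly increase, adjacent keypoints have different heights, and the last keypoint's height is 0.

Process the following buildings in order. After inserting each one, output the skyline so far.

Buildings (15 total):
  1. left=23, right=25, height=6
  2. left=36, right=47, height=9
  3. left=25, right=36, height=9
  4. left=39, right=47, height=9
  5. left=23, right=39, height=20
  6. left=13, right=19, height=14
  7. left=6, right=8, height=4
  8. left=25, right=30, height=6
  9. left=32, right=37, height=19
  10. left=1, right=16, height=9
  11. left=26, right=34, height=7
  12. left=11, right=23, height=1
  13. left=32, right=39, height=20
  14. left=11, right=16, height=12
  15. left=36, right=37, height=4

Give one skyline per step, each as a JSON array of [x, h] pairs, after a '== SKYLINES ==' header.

== SKYLINES ==
[[23,6],[25,0]]
[[23,6],[25,0],[36,9],[47,0]]
[[23,6],[25,9],[47,0]]
[[23,6],[25,9],[47,0]]
[[23,20],[39,9],[47,0]]
[[13,14],[19,0],[23,20],[39,9],[47,0]]
[[6,4],[8,0],[13,14],[19,0],[23,20],[39,9],[47,0]]
[[6,4],[8,0],[13,14],[19,0],[23,20],[39,9],[47,0]]
[[6,4],[8,0],[13,14],[19,0],[23,20],[39,9],[47,0]]
[[1,9],[13,14],[19,0],[23,20],[39,9],[47,0]]
[[1,9],[13,14],[19,0],[23,20],[39,9],[47,0]]
[[1,9],[13,14],[19,1],[23,20],[39,9],[47,0]]
[[1,9],[13,14],[19,1],[23,20],[39,9],[47,0]]
[[1,9],[11,12],[13,14],[19,1],[23,20],[39,9],[47,0]]
[[1,9],[11,12],[13,14],[19,1],[23,20],[39,9],[47,0]]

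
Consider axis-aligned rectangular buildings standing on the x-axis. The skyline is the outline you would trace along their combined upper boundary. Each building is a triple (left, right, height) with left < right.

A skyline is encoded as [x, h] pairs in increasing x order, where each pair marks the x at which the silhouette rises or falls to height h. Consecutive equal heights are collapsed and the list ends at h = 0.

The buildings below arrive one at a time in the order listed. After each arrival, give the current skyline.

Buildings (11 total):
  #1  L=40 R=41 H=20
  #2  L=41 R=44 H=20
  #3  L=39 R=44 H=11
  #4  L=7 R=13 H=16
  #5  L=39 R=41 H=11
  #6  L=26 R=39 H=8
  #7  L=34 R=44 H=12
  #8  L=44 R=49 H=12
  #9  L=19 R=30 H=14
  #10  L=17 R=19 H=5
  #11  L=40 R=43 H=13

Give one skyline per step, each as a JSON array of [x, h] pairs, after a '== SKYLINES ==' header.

== SKYLINES ==
[[40,20],[41,0]]
[[40,20],[44,0]]
[[39,11],[40,20],[44,0]]
[[7,16],[13,0],[39,11],[40,20],[44,0]]
[[7,16],[13,0],[39,11],[40,20],[44,0]]
[[7,16],[13,0],[26,8],[39,11],[40,20],[44,0]]
[[7,16],[13,0],[26,8],[34,12],[40,20],[44,0]]
[[7,16],[13,0],[26,8],[34,12],[40,20],[44,12],[49,0]]
[[7,16],[13,0],[19,14],[30,8],[34,12],[40,20],[44,12],[49,0]]
[[7,16],[13,0],[17,5],[19,14],[30,8],[34,12],[40,20],[44,12],[49,0]]
[[7,16],[13,0],[17,5],[19,14],[30,8],[34,12],[40,20],[44,12],[49,0]]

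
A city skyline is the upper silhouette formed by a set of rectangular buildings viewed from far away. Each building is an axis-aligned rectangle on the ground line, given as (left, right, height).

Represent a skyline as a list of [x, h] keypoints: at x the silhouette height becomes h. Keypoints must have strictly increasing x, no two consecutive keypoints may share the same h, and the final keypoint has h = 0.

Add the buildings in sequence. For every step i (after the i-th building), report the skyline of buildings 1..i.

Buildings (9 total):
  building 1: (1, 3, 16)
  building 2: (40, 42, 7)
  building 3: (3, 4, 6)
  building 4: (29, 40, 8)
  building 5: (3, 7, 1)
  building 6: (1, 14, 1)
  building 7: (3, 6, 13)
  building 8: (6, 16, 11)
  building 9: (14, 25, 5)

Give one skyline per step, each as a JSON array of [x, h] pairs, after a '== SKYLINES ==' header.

== SKYLINES ==
[[1,16],[3,0]]
[[1,16],[3,0],[40,7],[42,0]]
[[1,16],[3,6],[4,0],[40,7],[42,0]]
[[1,16],[3,6],[4,0],[29,8],[40,7],[42,0]]
[[1,16],[3,6],[4,1],[7,0],[29,8],[40,7],[42,0]]
[[1,16],[3,6],[4,1],[14,0],[29,8],[40,7],[42,0]]
[[1,16],[3,13],[6,1],[14,0],[29,8],[40,7],[42,0]]
[[1,16],[3,13],[6,11],[16,0],[29,8],[40,7],[42,0]]
[[1,16],[3,13],[6,11],[16,5],[25,0],[29,8],[40,7],[42,0]]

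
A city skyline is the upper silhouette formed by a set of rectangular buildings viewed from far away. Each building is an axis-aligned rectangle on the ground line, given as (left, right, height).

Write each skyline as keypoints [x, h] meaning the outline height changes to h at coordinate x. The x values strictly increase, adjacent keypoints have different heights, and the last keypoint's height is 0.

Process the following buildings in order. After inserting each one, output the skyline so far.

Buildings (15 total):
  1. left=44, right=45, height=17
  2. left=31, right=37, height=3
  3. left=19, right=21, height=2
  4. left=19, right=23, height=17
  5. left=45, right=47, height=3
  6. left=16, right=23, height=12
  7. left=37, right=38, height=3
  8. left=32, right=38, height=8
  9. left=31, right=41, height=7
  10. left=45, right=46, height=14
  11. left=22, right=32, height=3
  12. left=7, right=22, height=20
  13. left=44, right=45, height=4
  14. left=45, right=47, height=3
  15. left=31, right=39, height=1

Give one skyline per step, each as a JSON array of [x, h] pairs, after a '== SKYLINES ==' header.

== SKYLINES ==
[[44,17],[45,0]]
[[31,3],[37,0],[44,17],[45,0]]
[[19,2],[21,0],[31,3],[37,0],[44,17],[45,0]]
[[19,17],[23,0],[31,3],[37,0],[44,17],[45,0]]
[[19,17],[23,0],[31,3],[37,0],[44,17],[45,3],[47,0]]
[[16,12],[19,17],[23,0],[31,3],[37,0],[44,17],[45,3],[47,0]]
[[16,12],[19,17],[23,0],[31,3],[38,0],[44,17],[45,3],[47,0]]
[[16,12],[19,17],[23,0],[31,3],[32,8],[38,0],[44,17],[45,3],[47,0]]
[[16,12],[19,17],[23,0],[31,7],[32,8],[38,7],[41,0],[44,17],[45,3],[47,0]]
[[16,12],[19,17],[23,0],[31,7],[32,8],[38,7],[41,0],[44,17],[45,14],[46,3],[47,0]]
[[16,12],[19,17],[23,3],[31,7],[32,8],[38,7],[41,0],[44,17],[45,14],[46,3],[47,0]]
[[7,20],[22,17],[23,3],[31,7],[32,8],[38,7],[41,0],[44,17],[45,14],[46,3],[47,0]]
[[7,20],[22,17],[23,3],[31,7],[32,8],[38,7],[41,0],[44,17],[45,14],[46,3],[47,0]]
[[7,20],[22,17],[23,3],[31,7],[32,8],[38,7],[41,0],[44,17],[45,14],[46,3],[47,0]]
[[7,20],[22,17],[23,3],[31,7],[32,8],[38,7],[41,0],[44,17],[45,14],[46,3],[47,0]]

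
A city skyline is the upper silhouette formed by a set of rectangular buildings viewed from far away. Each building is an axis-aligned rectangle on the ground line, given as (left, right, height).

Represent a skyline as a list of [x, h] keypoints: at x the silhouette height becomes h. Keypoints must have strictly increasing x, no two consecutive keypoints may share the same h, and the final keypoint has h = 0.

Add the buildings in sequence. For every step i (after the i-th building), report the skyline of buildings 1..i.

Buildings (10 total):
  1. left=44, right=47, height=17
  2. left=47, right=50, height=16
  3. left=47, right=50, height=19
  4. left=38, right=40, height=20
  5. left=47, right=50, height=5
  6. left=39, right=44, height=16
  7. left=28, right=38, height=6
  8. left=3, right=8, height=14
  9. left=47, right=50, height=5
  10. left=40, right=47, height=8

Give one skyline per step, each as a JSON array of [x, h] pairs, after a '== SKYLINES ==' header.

== SKYLINES ==
[[44,17],[47,0]]
[[44,17],[47,16],[50,0]]
[[44,17],[47,19],[50,0]]
[[38,20],[40,0],[44,17],[47,19],[50,0]]
[[38,20],[40,0],[44,17],[47,19],[50,0]]
[[38,20],[40,16],[44,17],[47,19],[50,0]]
[[28,6],[38,20],[40,16],[44,17],[47,19],[50,0]]
[[3,14],[8,0],[28,6],[38,20],[40,16],[44,17],[47,19],[50,0]]
[[3,14],[8,0],[28,6],[38,20],[40,16],[44,17],[47,19],[50,0]]
[[3,14],[8,0],[28,6],[38,20],[40,16],[44,17],[47,19],[50,0]]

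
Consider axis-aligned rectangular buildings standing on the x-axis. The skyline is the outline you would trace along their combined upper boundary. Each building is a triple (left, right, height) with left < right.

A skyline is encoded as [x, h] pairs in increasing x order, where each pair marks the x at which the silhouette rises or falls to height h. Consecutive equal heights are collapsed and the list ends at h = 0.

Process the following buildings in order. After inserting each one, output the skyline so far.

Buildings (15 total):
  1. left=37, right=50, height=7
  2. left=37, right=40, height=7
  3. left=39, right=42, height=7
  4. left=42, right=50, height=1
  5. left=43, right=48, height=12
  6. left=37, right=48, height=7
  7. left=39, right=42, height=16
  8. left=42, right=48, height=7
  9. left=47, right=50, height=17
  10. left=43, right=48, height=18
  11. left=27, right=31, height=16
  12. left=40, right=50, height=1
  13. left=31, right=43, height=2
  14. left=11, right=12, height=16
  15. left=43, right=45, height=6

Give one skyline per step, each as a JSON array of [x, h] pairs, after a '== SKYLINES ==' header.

== SKYLINES ==
[[37,7],[50,0]]
[[37,7],[50,0]]
[[37,7],[50,0]]
[[37,7],[50,0]]
[[37,7],[43,12],[48,7],[50,0]]
[[37,7],[43,12],[48,7],[50,0]]
[[37,7],[39,16],[42,7],[43,12],[48,7],[50,0]]
[[37,7],[39,16],[42,7],[43,12],[48,7],[50,0]]
[[37,7],[39,16],[42,7],[43,12],[47,17],[50,0]]
[[37,7],[39,16],[42,7],[43,18],[48,17],[50,0]]
[[27,16],[31,0],[37,7],[39,16],[42,7],[43,18],[48,17],[50,0]]
[[27,16],[31,0],[37,7],[39,16],[42,7],[43,18],[48,17],[50,0]]
[[27,16],[31,2],[37,7],[39,16],[42,7],[43,18],[48,17],[50,0]]
[[11,16],[12,0],[27,16],[31,2],[37,7],[39,16],[42,7],[43,18],[48,17],[50,0]]
[[11,16],[12,0],[27,16],[31,2],[37,7],[39,16],[42,7],[43,18],[48,17],[50,0]]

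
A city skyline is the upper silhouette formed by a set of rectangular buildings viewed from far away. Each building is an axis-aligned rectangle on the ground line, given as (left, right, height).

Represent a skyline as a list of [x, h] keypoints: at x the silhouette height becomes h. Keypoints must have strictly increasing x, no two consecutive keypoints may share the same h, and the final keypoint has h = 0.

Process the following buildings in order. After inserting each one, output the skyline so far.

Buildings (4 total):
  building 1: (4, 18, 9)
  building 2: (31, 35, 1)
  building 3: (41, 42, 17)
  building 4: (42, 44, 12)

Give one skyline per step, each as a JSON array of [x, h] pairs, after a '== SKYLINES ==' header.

== SKYLINES ==
[[4,9],[18,0]]
[[4,9],[18,0],[31,1],[35,0]]
[[4,9],[18,0],[31,1],[35,0],[41,17],[42,0]]
[[4,9],[18,0],[31,1],[35,0],[41,17],[42,12],[44,0]]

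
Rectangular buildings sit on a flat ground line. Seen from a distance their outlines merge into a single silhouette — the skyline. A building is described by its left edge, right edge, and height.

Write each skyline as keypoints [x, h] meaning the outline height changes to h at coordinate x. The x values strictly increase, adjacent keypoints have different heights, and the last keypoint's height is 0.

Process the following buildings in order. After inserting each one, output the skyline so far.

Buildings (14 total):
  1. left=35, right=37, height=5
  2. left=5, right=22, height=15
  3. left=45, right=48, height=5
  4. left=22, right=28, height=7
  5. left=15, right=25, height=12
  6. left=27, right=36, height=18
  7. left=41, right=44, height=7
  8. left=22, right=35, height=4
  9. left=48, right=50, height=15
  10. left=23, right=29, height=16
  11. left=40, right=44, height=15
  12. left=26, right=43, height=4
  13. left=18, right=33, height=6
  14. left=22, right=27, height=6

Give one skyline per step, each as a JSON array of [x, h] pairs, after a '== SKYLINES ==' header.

== SKYLINES ==
[[35,5],[37,0]]
[[5,15],[22,0],[35,5],[37,0]]
[[5,15],[22,0],[35,5],[37,0],[45,5],[48,0]]
[[5,15],[22,7],[28,0],[35,5],[37,0],[45,5],[48,0]]
[[5,15],[22,12],[25,7],[28,0],[35,5],[37,0],[45,5],[48,0]]
[[5,15],[22,12],[25,7],[27,18],[36,5],[37,0],[45,5],[48,0]]
[[5,15],[22,12],[25,7],[27,18],[36,5],[37,0],[41,7],[44,0],[45,5],[48,0]]
[[5,15],[22,12],[25,7],[27,18],[36,5],[37,0],[41,7],[44,0],[45,5],[48,0]]
[[5,15],[22,12],[25,7],[27,18],[36,5],[37,0],[41,7],[44,0],[45,5],[48,15],[50,0]]
[[5,15],[22,12],[23,16],[27,18],[36,5],[37,0],[41,7],[44,0],[45,5],[48,15],[50,0]]
[[5,15],[22,12],[23,16],[27,18],[36,5],[37,0],[40,15],[44,0],[45,5],[48,15],[50,0]]
[[5,15],[22,12],[23,16],[27,18],[36,5],[37,4],[40,15],[44,0],[45,5],[48,15],[50,0]]
[[5,15],[22,12],[23,16],[27,18],[36,5],[37,4],[40,15],[44,0],[45,5],[48,15],[50,0]]
[[5,15],[22,12],[23,16],[27,18],[36,5],[37,4],[40,15],[44,0],[45,5],[48,15],[50,0]]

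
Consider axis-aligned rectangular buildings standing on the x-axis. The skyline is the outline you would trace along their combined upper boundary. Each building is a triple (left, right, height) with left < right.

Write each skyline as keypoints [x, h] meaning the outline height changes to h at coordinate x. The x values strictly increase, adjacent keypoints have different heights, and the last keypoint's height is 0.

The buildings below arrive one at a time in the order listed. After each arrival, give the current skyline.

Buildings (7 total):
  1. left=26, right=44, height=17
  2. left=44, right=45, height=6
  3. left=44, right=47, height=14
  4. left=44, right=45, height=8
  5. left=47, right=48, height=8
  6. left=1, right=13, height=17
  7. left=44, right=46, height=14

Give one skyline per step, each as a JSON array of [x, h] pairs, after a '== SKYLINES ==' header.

== SKYLINES ==
[[26,17],[44,0]]
[[26,17],[44,6],[45,0]]
[[26,17],[44,14],[47,0]]
[[26,17],[44,14],[47,0]]
[[26,17],[44,14],[47,8],[48,0]]
[[1,17],[13,0],[26,17],[44,14],[47,8],[48,0]]
[[1,17],[13,0],[26,17],[44,14],[47,8],[48,0]]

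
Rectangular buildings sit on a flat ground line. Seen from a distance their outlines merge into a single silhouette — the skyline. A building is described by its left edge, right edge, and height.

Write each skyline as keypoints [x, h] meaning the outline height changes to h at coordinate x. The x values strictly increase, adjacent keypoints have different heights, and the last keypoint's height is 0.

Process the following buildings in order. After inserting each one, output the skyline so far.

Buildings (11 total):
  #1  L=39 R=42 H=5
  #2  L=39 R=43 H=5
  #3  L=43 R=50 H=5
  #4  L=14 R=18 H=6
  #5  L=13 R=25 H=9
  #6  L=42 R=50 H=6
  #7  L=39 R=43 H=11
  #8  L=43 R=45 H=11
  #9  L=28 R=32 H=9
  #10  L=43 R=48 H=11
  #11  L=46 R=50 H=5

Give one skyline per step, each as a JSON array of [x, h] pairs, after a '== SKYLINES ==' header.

== SKYLINES ==
[[39,5],[42,0]]
[[39,5],[43,0]]
[[39,5],[50,0]]
[[14,6],[18,0],[39,5],[50,0]]
[[13,9],[25,0],[39,5],[50,0]]
[[13,9],[25,0],[39,5],[42,6],[50,0]]
[[13,9],[25,0],[39,11],[43,6],[50,0]]
[[13,9],[25,0],[39,11],[45,6],[50,0]]
[[13,9],[25,0],[28,9],[32,0],[39,11],[45,6],[50,0]]
[[13,9],[25,0],[28,9],[32,0],[39,11],[48,6],[50,0]]
[[13,9],[25,0],[28,9],[32,0],[39,11],[48,6],[50,0]]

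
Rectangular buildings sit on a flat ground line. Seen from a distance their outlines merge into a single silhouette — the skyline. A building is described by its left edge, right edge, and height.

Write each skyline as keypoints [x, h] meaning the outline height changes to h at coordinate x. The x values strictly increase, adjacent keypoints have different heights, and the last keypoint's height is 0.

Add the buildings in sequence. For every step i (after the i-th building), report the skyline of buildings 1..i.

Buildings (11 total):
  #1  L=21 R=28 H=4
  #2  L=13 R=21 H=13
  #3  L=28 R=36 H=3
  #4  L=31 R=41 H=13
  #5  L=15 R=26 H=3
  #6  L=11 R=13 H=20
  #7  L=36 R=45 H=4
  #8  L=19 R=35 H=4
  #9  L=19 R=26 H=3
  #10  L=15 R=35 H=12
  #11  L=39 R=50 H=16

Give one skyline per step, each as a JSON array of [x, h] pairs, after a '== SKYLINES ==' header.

== SKYLINES ==
[[21,4],[28,0]]
[[13,13],[21,4],[28,0]]
[[13,13],[21,4],[28,3],[36,0]]
[[13,13],[21,4],[28,3],[31,13],[41,0]]
[[13,13],[21,4],[28,3],[31,13],[41,0]]
[[11,20],[13,13],[21,4],[28,3],[31,13],[41,0]]
[[11,20],[13,13],[21,4],[28,3],[31,13],[41,4],[45,0]]
[[11,20],[13,13],[21,4],[31,13],[41,4],[45,0]]
[[11,20],[13,13],[21,4],[31,13],[41,4],[45,0]]
[[11,20],[13,13],[21,12],[31,13],[41,4],[45,0]]
[[11,20],[13,13],[21,12],[31,13],[39,16],[50,0]]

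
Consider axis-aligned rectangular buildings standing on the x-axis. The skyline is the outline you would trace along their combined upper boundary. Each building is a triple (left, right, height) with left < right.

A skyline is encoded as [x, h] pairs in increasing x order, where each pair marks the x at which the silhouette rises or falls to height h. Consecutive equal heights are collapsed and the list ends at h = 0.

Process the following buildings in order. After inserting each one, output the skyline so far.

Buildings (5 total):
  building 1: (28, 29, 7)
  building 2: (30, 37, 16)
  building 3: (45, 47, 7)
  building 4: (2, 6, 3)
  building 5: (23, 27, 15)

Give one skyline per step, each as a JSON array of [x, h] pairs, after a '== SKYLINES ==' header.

== SKYLINES ==
[[28,7],[29,0]]
[[28,7],[29,0],[30,16],[37,0]]
[[28,7],[29,0],[30,16],[37,0],[45,7],[47,0]]
[[2,3],[6,0],[28,7],[29,0],[30,16],[37,0],[45,7],[47,0]]
[[2,3],[6,0],[23,15],[27,0],[28,7],[29,0],[30,16],[37,0],[45,7],[47,0]]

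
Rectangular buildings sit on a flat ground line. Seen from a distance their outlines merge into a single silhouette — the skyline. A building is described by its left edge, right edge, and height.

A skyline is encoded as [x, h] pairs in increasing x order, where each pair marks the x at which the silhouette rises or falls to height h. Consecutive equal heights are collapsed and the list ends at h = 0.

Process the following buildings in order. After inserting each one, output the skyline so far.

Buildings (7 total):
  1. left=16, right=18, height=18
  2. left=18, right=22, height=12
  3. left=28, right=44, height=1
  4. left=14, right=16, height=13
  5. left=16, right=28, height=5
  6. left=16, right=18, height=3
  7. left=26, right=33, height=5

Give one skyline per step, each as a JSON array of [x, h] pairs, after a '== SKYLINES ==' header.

== SKYLINES ==
[[16,18],[18,0]]
[[16,18],[18,12],[22,0]]
[[16,18],[18,12],[22,0],[28,1],[44,0]]
[[14,13],[16,18],[18,12],[22,0],[28,1],[44,0]]
[[14,13],[16,18],[18,12],[22,5],[28,1],[44,0]]
[[14,13],[16,18],[18,12],[22,5],[28,1],[44,0]]
[[14,13],[16,18],[18,12],[22,5],[33,1],[44,0]]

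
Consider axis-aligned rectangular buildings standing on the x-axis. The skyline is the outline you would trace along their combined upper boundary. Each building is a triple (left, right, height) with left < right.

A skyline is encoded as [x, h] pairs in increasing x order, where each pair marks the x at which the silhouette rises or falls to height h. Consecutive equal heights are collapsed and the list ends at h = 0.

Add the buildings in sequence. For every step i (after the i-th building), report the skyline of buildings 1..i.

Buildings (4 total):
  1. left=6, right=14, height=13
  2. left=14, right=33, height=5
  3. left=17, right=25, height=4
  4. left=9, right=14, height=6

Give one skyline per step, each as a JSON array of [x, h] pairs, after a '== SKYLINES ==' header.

== SKYLINES ==
[[6,13],[14,0]]
[[6,13],[14,5],[33,0]]
[[6,13],[14,5],[33,0]]
[[6,13],[14,5],[33,0]]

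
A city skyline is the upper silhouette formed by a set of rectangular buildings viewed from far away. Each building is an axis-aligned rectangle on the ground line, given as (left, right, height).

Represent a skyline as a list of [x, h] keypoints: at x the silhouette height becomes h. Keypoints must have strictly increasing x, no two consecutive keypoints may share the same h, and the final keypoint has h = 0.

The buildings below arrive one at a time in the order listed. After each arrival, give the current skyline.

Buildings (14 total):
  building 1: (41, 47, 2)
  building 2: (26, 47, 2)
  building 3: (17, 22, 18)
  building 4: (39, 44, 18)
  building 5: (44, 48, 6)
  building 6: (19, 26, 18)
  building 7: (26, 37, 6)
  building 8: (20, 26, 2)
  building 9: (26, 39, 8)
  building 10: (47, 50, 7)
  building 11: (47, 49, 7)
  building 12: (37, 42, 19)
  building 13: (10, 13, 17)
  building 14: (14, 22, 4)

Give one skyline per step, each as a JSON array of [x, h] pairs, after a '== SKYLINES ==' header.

== SKYLINES ==
[[41,2],[47,0]]
[[26,2],[47,0]]
[[17,18],[22,0],[26,2],[47,0]]
[[17,18],[22,0],[26,2],[39,18],[44,2],[47,0]]
[[17,18],[22,0],[26,2],[39,18],[44,6],[48,0]]
[[17,18],[26,2],[39,18],[44,6],[48,0]]
[[17,18],[26,6],[37,2],[39,18],[44,6],[48,0]]
[[17,18],[26,6],[37,2],[39,18],[44,6],[48,0]]
[[17,18],[26,8],[39,18],[44,6],[48,0]]
[[17,18],[26,8],[39,18],[44,6],[47,7],[50,0]]
[[17,18],[26,8],[39,18],[44,6],[47,7],[50,0]]
[[17,18],[26,8],[37,19],[42,18],[44,6],[47,7],[50,0]]
[[10,17],[13,0],[17,18],[26,8],[37,19],[42,18],[44,6],[47,7],[50,0]]
[[10,17],[13,0],[14,4],[17,18],[26,8],[37,19],[42,18],[44,6],[47,7],[50,0]]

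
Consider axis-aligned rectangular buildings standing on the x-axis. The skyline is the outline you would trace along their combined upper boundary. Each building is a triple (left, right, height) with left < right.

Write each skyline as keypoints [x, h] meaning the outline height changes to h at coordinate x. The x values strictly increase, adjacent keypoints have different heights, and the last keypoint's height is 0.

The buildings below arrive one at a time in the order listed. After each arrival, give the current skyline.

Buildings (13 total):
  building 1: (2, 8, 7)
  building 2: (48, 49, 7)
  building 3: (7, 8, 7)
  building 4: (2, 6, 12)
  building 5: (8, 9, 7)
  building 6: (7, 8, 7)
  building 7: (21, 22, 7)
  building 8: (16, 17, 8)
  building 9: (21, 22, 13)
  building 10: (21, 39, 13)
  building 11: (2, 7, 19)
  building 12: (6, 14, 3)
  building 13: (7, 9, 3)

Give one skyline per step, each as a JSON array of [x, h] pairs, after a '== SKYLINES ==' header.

== SKYLINES ==
[[2,7],[8,0]]
[[2,7],[8,0],[48,7],[49,0]]
[[2,7],[8,0],[48,7],[49,0]]
[[2,12],[6,7],[8,0],[48,7],[49,0]]
[[2,12],[6,7],[9,0],[48,7],[49,0]]
[[2,12],[6,7],[9,0],[48,7],[49,0]]
[[2,12],[6,7],[9,0],[21,7],[22,0],[48,7],[49,0]]
[[2,12],[6,7],[9,0],[16,8],[17,0],[21,7],[22,0],[48,7],[49,0]]
[[2,12],[6,7],[9,0],[16,8],[17,0],[21,13],[22,0],[48,7],[49,0]]
[[2,12],[6,7],[9,0],[16,8],[17,0],[21,13],[39,0],[48,7],[49,0]]
[[2,19],[7,7],[9,0],[16,8],[17,0],[21,13],[39,0],[48,7],[49,0]]
[[2,19],[7,7],[9,3],[14,0],[16,8],[17,0],[21,13],[39,0],[48,7],[49,0]]
[[2,19],[7,7],[9,3],[14,0],[16,8],[17,0],[21,13],[39,0],[48,7],[49,0]]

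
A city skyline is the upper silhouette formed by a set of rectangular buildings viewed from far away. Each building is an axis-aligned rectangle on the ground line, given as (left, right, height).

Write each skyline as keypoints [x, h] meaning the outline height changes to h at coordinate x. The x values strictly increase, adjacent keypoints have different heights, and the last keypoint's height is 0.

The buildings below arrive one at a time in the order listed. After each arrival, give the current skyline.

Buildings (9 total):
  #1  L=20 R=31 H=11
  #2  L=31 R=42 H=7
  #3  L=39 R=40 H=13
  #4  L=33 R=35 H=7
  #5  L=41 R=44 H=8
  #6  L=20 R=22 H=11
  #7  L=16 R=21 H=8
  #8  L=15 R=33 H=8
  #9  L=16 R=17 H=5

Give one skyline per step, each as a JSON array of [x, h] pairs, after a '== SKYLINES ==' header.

== SKYLINES ==
[[20,11],[31,0]]
[[20,11],[31,7],[42,0]]
[[20,11],[31,7],[39,13],[40,7],[42,0]]
[[20,11],[31,7],[39,13],[40,7],[42,0]]
[[20,11],[31,7],[39,13],[40,7],[41,8],[44,0]]
[[20,11],[31,7],[39,13],[40,7],[41,8],[44,0]]
[[16,8],[20,11],[31,7],[39,13],[40,7],[41,8],[44,0]]
[[15,8],[20,11],[31,8],[33,7],[39,13],[40,7],[41,8],[44,0]]
[[15,8],[20,11],[31,8],[33,7],[39,13],[40,7],[41,8],[44,0]]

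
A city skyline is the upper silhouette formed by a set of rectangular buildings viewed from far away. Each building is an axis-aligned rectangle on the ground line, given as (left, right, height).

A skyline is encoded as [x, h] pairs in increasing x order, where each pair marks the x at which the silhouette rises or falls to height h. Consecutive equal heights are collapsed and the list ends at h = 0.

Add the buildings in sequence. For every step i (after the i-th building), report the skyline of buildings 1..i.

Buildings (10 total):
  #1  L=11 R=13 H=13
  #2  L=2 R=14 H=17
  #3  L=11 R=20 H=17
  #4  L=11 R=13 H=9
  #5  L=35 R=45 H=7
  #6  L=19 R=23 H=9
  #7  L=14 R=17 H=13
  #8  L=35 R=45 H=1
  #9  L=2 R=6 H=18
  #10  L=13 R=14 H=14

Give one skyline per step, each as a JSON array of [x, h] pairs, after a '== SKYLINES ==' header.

== SKYLINES ==
[[11,13],[13,0]]
[[2,17],[14,0]]
[[2,17],[20,0]]
[[2,17],[20,0]]
[[2,17],[20,0],[35,7],[45,0]]
[[2,17],[20,9],[23,0],[35,7],[45,0]]
[[2,17],[20,9],[23,0],[35,7],[45,0]]
[[2,17],[20,9],[23,0],[35,7],[45,0]]
[[2,18],[6,17],[20,9],[23,0],[35,7],[45,0]]
[[2,18],[6,17],[20,9],[23,0],[35,7],[45,0]]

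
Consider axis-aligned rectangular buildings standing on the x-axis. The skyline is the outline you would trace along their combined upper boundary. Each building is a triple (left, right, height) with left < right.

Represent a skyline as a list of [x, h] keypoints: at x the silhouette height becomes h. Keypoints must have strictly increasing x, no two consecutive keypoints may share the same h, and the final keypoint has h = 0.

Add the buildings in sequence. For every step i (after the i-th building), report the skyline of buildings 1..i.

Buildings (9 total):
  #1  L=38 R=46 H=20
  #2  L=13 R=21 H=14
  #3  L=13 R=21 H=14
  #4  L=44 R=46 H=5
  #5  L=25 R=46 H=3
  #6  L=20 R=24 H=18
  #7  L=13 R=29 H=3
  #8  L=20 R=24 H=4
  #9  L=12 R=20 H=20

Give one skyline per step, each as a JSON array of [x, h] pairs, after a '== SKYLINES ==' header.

== SKYLINES ==
[[38,20],[46,0]]
[[13,14],[21,0],[38,20],[46,0]]
[[13,14],[21,0],[38,20],[46,0]]
[[13,14],[21,0],[38,20],[46,0]]
[[13,14],[21,0],[25,3],[38,20],[46,0]]
[[13,14],[20,18],[24,0],[25,3],[38,20],[46,0]]
[[13,14],[20,18],[24,3],[38,20],[46,0]]
[[13,14],[20,18],[24,3],[38,20],[46,0]]
[[12,20],[20,18],[24,3],[38,20],[46,0]]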